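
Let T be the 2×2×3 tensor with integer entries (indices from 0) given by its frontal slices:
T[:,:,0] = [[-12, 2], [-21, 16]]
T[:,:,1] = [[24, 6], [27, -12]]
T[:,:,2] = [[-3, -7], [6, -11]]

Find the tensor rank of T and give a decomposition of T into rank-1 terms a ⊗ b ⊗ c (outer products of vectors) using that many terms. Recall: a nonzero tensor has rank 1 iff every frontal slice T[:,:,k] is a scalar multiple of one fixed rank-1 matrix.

Lower bound: in the mode-2 unfolding of T (rows indexed by j, columns by (i,k)) the 2×2 minor on rows j ∈ {0, 1}, columns (i,k) ∈ {(0,0), (0,1)} is det [[-12, 24], [2, 6]] = -120 ≠ 0, so that unfolding has rank ≥ 2 and hence rank(T) ≥ 2 (CP rank is at least every unfolding rank, though it can be larger).
Upper bound: with S_k = T[:,:,k], the two rank-1 terms a₁b₁ᵀ, a₂b₂ᵀ are the rank-1 members of the pencil x·S₀ + y·S₁.
det(x·S₀ + y·S₁) is −150·x² + 600·xy − 450·y² = (-150)·(x − 3·y)(x − y), vanishing at (x:y) = (3:1) and (1:1).
M₁ = 3·S₀ + S₁ = [[-12, 12], [-36, 36]] = (-12)·[1, 3][1, -1]ᵀ and M₂ = S₀ + S₁ = [[12, 8], [6, 4]] = 2·[2, 1][3, 2]ᵀ, so take a₁ = [1, 3], b₁ = [1, -1], a₂ = [2, 1], b₂ = [3, 2].
Each slice is an integer combination of E₁ = a₁b₁ᵀ and E₂ = a₂b₂ᵀ: S₀ = −6·E₁ − E₂, S₁ = 6·E₁ + 3·E₂, S₂ = 3·E₁ − E₂; reading off coefficients, c₁ = [-6, 6, 3] and c₂ = [-1, 3, -1].
Hence T = [1, 3] ⊗ [1, -1] ⊗ [-6, 6, 3] + [2, 1] ⊗ [3, 2] ⊗ [-1, 3, -1], so rank(T) ≤ 2.
These bounds meet, so rank(T) = 2.

rank(T) = 2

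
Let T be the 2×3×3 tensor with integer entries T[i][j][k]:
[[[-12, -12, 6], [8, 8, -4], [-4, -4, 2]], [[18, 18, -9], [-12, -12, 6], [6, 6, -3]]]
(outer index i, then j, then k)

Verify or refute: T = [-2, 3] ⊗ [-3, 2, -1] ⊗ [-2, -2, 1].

Yes

Reconstruct entrywise from the claimed factors. For example, T[1,0,1] = 18 and Σₗ aₗ[1]bₗ[0]cₗ[1] = (3)·(-3)·(-2) = 18; checking all 18 entries, every one matches. The claim holds.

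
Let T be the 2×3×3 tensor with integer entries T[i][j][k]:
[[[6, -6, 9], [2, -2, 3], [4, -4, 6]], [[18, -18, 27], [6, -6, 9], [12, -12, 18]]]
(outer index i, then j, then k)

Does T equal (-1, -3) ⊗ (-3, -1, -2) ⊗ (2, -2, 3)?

Reconstruct entrywise from the claimed factors. For example, T[0,2,1] = -4 and Σₗ aₗ[0]bₗ[2]cₗ[1] = (-1)·(-2)·(-2) = -4; checking all 18 entries, every one matches. The claim holds.

Yes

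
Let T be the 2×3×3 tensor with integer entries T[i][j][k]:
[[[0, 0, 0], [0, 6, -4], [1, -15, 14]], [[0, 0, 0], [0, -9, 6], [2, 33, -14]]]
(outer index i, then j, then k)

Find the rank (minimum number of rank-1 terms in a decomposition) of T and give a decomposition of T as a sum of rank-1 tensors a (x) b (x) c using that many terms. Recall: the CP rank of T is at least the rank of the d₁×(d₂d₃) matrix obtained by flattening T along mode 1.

rank(T) = 2

Lower bound: in the mode-2 unfolding of T (rows indexed by j, columns by (i,k)) the 2×2 minor on rows j ∈ {1, 2}, columns (i,k) ∈ {(0,0), (0,1)} is det [[0, 6], [1, -15]] = -6 ≠ 0, so that unfolding has rank ≥ 2 and hence rank(T) ≥ 2 (CP rank is at least every unfolding rank, though it can be larger).
Upper bound: with S_k = T[:,:,k], the two rank-1 terms a₁b₁ᵀ, a₂b₂ᵀ are the rank-1 members of the pencil x·S₀ + y·S₁.
The 2×2 minor of x·S₀ + y·S₁ on rows {0,1}, columns {1,2} is 21·xy + 63·y² = 21·(x + 3·y)(y), vanishing at (x:y) = (3:-1) and (1:0).
M₁ = 3·S₀ − S₁ = [[0, -6, 18], [0, 9, -27]] = (-3)·(2, -3)(0, 1, -3)ᵀ and M₂ = S₀ = [[0, 0, 1], [0, 0, 2]] = (1, 2)(0, 0, 1)ᵀ, so take a₁ = (2, -3), b₁ = (0, 1, -3), a₂ = (1, 2), b₂ = (0, 0, 1).
Each slice is an integer combination of E₁ = a₁b₁ᵀ and E₂ = a₂b₂ᵀ: S₀ = E₂, S₁ = 3·E₁ + 3·E₂, S₂ = −2·E₁ + 2·E₂; reading off coefficients, c₁ = (0, 3, -2) and c₂ = (1, 3, 2).
Hence T = (2, -3) (x) (0, 1, -3) (x) (0, 3, -2) + (1, 2) (x) (0, 0, 1) (x) (1, 3, 2), so rank(T) ≤ 2.
These bounds meet, so rank(T) = 2.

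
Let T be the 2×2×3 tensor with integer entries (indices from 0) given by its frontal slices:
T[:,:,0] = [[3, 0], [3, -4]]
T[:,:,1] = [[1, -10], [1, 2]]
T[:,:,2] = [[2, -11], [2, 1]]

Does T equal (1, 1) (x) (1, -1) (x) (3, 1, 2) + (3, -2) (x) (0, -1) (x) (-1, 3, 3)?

Reconstruct entry (1,1,0) from the claimed factors: Σₗ aₗ[1]bₗ[1]cₗ[0] = (1)·(-1)·(3) + (-2)·(-1)·(-1) = -5, but T[1,1,0] = -4. The claim is false.

No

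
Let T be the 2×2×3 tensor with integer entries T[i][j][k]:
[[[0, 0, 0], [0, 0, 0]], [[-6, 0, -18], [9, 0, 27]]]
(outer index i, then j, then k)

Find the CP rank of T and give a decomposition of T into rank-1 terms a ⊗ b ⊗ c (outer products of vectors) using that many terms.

Lower bound: T ≠ 0 (e.g. T[1,0,0] = -6), so rank(T) ≥ 1.
Upper bound: if T = a ⊗ b ⊗ c then every fibre of T is a multiple of the corresponding factor, so read the factors off the fibres through the nonzero entry T[1,0,0] = -6.
The mode-1 fibre T[:,0,0] = [0, -6] gives a = [0, 1] (primitive direction); the mode-2 fibre T[1,:,0] = [-6, 9] gives b = [2, -3]; then c[k] = T[1,0,k] / (a[1]·b[0]) = [-6, 0, -18] / 2 = [-3, 0, -9].
Expanding [0, 1] ⊗ [2, -3] ⊗ [-3, 0, -9] reproduces all 12 entries of T, so T = [0, 1] ⊗ [2, -3] ⊗ [-3, 0, -9] and rank(T) ≤ 1.
These bounds meet, so rank(T) = 1.
Check entry T[1,0,2] = -18: (1)·(2)·(-9) = -18.

rank(T) = 1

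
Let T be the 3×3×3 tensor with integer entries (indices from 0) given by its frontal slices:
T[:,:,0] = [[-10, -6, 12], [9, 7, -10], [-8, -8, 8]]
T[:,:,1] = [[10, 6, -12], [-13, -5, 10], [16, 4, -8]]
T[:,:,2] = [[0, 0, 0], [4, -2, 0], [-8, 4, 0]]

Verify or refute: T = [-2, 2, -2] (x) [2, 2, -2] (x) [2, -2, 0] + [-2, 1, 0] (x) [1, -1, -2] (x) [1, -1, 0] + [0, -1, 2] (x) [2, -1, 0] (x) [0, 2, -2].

Yes

Reconstruct entrywise from the claimed factors. For example, T[1,0,0] = 9 and Σₗ aₗ[1]bₗ[0]cₗ[0] = (2)·(2)·(2) + (1)·(1)·(1) + (-1)·(2)·(0) = 9; checking all 27 entries, every one matches. The claim holds.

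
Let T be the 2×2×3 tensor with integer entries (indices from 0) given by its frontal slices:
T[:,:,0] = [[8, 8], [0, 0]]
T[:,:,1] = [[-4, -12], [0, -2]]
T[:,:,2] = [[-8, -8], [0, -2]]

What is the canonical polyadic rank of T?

3

Lower bound: the mode-3 unfolding of T (rows indexed by k, columns by (i,j) = (0,0), (0,1), (1,0), (1,1)) is [[8, 8, 0, 0], [-4, -12, 0, -2], [-8, -8, 0, -2]].
There the 3×3 minor on rows k ∈ {0, 1, 2}, columns (i,j) ∈ {(0,0), (0,1), (1,1)} is det [[8, 8, 0], [-4, -12, -2], [-8, -8, -2]] = 128 ≠ 0, so this unfolding has rank ≥ 3; CP rank is at least every unfolding rank, so rank(T) ≥ 3. (Unfolding ranks only ever bound the CP rank from below — rank(T) can be strictly larger than all of them — so the matching upper bound has to come from an explicit 3-term decomposition.)
Upper bound: T is a sum of 3 rank-1 terms, T = [0, 1] (x) [0, 1] (x) [0, -2, -2] + [1, 0] (x) [1, -1] (x) [0, 4, 0] + [1, 0] (x) [1, 1] (x) [8, -8, -8] (written with every a and b primitive with positive leading entry and the scale carried by c; CP decompositions are not unique, and this one is verified by expanding entrywise), so rank(T) ≤ 3.
These bounds meet, so rank(T) = 3.
Check entry T[0,1,0] = 8: (0)·(1)·(0) + (1)·(-1)·(0) + (1)·(1)·(8) = 8.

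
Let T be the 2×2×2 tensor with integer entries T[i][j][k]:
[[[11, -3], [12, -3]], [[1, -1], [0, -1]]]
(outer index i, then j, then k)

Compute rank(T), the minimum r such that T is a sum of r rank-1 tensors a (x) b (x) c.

Lower bound: the mode-3 unfolding of T (rows indexed by k, columns by (i,j) = (0,0), (0,1), (1,0), (1,1)) is [[11, 12, 1, 0], [-3, -3, -1, -1]].
There the 2×2 minor on rows k ∈ {0, 1}, columns (i,j) ∈ {(0,0), (0,1)} is det [[11, 12], [-3, -3]] = 3 ≠ 0, so this unfolding has rank ≥ 2; CP rank is at least every unfolding rank, so rank(T) ≥ 2. (Unfolding ranks only ever bound the CP rank from below — rank(T) can be strictly larger than all of them — so the matching upper bound has to come from an explicit 2-term decomposition.)
Upper bound — finding two terms. Write S_k = T[:,:,k] for the frontal slices: S₀ = [[11, 12], [1, 0]], S₁ = [[-3, -3], [-1, -1]].
If T = a₁ (x) b₁ (x) c₁ + a₂ (x) b₂ (x) c₂ then each S_k = c₁[k]·a₁b₁ᵀ + c₂[k]·a₂b₂ᵀ. S₀ and S₁ are linearly independent, so a₁b₁ᵀ and a₂b₂ᵀ must span the same plane of matrices: they are the rank-1 matrices of the form x·S₀ + y·S₁.
det(x·S₀ + y·S₁) is −12·x² + 4·xy = (-4)·(3·x − y)(x), vanishing at (x:y) = (1:3) and (0:1).
M₁ = S₀ + 3·S₁ = [[2, 3], [-2, -3]] = (1, -1)(2, 3)ᵀ and M₂ = S₁ = [[-3, -3], [-1, -1]] = −(3, 1)(1, 1)ᵀ, so take a₁ = (1, -1), b₁ = (2, 3), a₂ = (3, 1), b₂ = (1, 1).
Each slice is an integer combination of E₁ = a₁b₁ᵀ and E₂ = a₂b₂ᵀ: S₀ = E₁ + 3·E₂, S₁ = −E₂; reading off coefficients, c₁ = (1, 0) and c₂ = (3, -1).
Hence T = (1, -1) (x) (2, 3) (x) (1, 0) + (3, 1) (x) (1, 1) (x) (3, -1), so rank(T) ≤ 2.
These bounds meet, so rank(T) = 2.

2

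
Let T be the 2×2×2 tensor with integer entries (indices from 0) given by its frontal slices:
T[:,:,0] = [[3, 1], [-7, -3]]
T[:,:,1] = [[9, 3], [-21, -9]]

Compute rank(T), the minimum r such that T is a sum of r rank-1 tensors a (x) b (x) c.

Lower bound: the mode-1 unfolding of T (rows indexed by i, columns by (j,k) = (0,0), (0,1), (1,0), (1,1)) is [[3, 9, 1, 3], [-7, -21, -3, -9]].
There the 2×2 minor on rows i ∈ {0, 1}, columns (j,k) ∈ {(0,0), (1,0)} is det [[3, 1], [-7, -3]] = -2 ≠ 0, so this unfolding has rank ≥ 2; CP rank is at least every unfolding rank, so rank(T) ≥ 2. (This is only a lower bound: in general the CP rank may exceed every unfolding rank, so we still need to exhibit 2 rank-1 terms summing to T.)
Upper bound — finding two terms. Every mode-3 slice of T is a multiple of one matrix: T[:,:,k] = c[k]·M with c = [1, 3] and M = [[3, 1], [-7, -3]] (rows indexed by i, columns by j). So it suffices to write M as a sum of two rank-1 matrices.
Splitting M by its rows (i = 0, 1), M = [1, 0][3, 1]ᵀ + [0, 1][-7, -3]ᵀ.
Hence T = [1, 0] (x) [3, 1] (x) [1, 3] + [0, 1] (x) [-7, -3] (x) [1, 3], so rank(T) ≤ 2.
These bounds meet, so rank(T) = 2.

2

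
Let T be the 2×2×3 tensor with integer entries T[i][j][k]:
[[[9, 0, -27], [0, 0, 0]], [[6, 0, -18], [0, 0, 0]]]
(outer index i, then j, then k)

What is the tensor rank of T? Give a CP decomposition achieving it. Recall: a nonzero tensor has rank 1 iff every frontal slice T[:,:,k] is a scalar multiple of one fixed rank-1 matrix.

rank(T) = 1

Lower bound: T ≠ 0 (e.g. T[0,0,0] = 9), so rank(T) ≥ 1.
Upper bound: the mode-1 fibre T[:,0,0] = [9, 6] gives a = [3, 2] (primitive direction); the mode-2 fibre T[0,:,0] = [9, 0] gives b = [1, 0]; then c[k] = T[0,0,k] / (a[0]·b[0]) = [9, 0, -27] / 3 = [3, 0, -9].
Expanding [3, 2] ⊗ [1, 0] ⊗ [3, 0, -9] reproduces all 12 entries of T, so T = [3, 2] ⊗ [1, 0] ⊗ [3, 0, -9] and rank(T) ≤ 1.
These bounds meet, so rank(T) = 1.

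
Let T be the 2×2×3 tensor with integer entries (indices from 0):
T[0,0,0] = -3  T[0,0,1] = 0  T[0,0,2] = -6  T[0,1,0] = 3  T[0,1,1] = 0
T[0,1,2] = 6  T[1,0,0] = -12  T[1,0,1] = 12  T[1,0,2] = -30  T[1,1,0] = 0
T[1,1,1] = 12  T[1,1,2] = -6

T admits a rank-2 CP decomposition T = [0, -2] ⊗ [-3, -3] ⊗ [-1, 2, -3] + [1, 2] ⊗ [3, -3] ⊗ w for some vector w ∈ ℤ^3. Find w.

w = [-1, 0, -2]

Subtract the known terms from T to get the rank-1 residual R = [1, 2] ⊗ [3, -3] ⊗ w, so R[i,j,k] = a[i]·b[j]·w[k]. Pick indices with nonzero a[0]·b[0] = (1)·(3) = 3. Only the fibre through (0,0,·) is needed: R[0,0,:] = T[0,0,:] − Σₗ aₗ[0]bₗ[0]cₗ = [-3, 0, -6] − (0)·(-3)·[-1, 2, -3] = [-3, 0, -6]. Then w[k] = R[0,0,k] / 3 for each k, giving w = [-3, 0, -6] / 3 = [-1, 0, -2].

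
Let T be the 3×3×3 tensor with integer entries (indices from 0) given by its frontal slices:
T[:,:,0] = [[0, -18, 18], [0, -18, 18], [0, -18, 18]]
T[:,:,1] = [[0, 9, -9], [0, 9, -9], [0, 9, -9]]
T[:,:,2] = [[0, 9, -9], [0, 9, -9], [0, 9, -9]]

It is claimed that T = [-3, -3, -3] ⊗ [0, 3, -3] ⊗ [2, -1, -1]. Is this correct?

Yes

Reconstruct entrywise from the claimed factors. For example, T[1,2,1] = -9 and Σₗ aₗ[1]bₗ[2]cₗ[1] = (-3)·(-3)·(-1) = -9; checking all 27 entries, every one matches. The claim holds.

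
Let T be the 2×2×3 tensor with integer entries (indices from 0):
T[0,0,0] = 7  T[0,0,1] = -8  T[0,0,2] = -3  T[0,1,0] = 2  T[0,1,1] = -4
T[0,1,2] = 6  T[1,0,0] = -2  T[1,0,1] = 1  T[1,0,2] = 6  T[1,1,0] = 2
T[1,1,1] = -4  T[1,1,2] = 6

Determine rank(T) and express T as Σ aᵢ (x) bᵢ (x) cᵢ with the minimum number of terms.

Lower bound: the mode-1 unfolding of T (rows indexed by i, columns by (j,k) = (0,0), (0,1), (0,2), (1,0), (1,1), (1,2)) is [[7, -8, -3, 2, -4, 6], [-2, 1, 6, 2, -4, 6]].
There the 2×2 minor on rows i ∈ {0, 1}, columns (j,k) ∈ {(0,0), (0,1)} is det [[7, -8], [-2, 1]] = -9 ≠ 0, so this unfolding has rank ≥ 2; CP rank is at least every unfolding rank, so rank(T) ≥ 2. (This is only a lower bound: in general the CP rank may exceed every unfolding rank, so we still need to exhibit 2 rank-1 terms summing to T.)
Upper bound — finding two terms. Write S_k = T[:,:,k] for the frontal slices: S₀ = [[7, 2], [-2, 2]], S₁ = [[-8, -4], [1, -4]], S₂ = [[-3, 6], [6, 6]].
If T = a₁ (x) b₁ (x) c₁ + a₂ (x) b₂ (x) c₂ then each S_k = c₁[k]·a₁b₁ᵀ + c₂[k]·a₂b₂ᵀ. S₀ and S₁ are linearly independent, so a₁b₁ᵀ and a₂b₂ᵀ must span the same plane of matrices: they are the rank-1 matrices of the form x·S₀ + y·S₁.
det(x·S₀ + y·S₁) is 18·x² − 54·xy + 36·y² = 18·(x − 2·y)(x − y), vanishing at (x:y) = (2:1) and (1:1).
M₁ = 2·S₀ + S₁ = [[6, 0], [-3, 0]] = 3·(2, -1)(1, 0)ᵀ and M₂ = S₀ + S₁ = [[-1, -2], [-1, -2]] = −(1, 1)(1, 2)ᵀ, so take a₁ = (2, -1), b₁ = (1, 0), a₂ = (1, 1), b₂ = (1, 2).
Each slice is an integer combination of E₁ = a₁b₁ᵀ and E₂ = a₂b₂ᵀ: S₀ = 3·E₁ + E₂, S₁ = −3·E₁ − 2·E₂, S₂ = −3·E₁ + 3·E₂; reading off coefficients, c₁ = (3, -3, -3) and c₂ = (1, -2, 3).
Hence T = (2, -1) (x) (1, 0) (x) (3, -3, -3) + (1, 1) (x) (1, 2) (x) (1, -2, 3), so rank(T) ≤ 2.
These bounds meet, so rank(T) = 2.
Check entry T[0,1,0] = 2: (2)·(0)·(3) + (1)·(2)·(1) = 2.

rank(T) = 2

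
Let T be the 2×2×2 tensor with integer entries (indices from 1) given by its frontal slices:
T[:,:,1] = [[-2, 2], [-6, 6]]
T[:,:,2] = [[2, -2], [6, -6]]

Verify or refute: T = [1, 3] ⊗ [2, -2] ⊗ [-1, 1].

Yes

Reconstruct entrywise from the claimed factors. For example, T[2,2,2] = -6 and Σₗ aₗ[2]bₗ[2]cₗ[2] = (3)·(-2)·(1) = -6; checking all 8 entries, every one matches. The claim holds.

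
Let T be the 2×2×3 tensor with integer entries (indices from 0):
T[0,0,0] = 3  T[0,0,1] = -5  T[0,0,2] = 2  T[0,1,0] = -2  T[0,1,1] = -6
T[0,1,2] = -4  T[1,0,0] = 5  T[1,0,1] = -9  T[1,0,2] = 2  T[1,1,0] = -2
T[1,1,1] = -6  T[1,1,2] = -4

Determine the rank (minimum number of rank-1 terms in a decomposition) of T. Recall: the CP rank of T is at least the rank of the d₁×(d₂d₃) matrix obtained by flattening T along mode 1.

Lower bound: the mode-3 unfolding of T (rows indexed by k, columns by (i,j) = (0,0), (0,1), (1,0), (1,1)) is [[3, -2, 5, -2], [-5, -6, -9, -6], [2, -4, 2, -4]].
There the 3×3 minor on rows k ∈ {0, 1, 2}, columns (i,j) ∈ {(0,0), (0,1), (1,0)} is det [[3, -2, 5], [-5, -6, -9], [2, -4, 2]] = 32 ≠ 0, so this unfolding has rank ≥ 3; CP rank is at least every unfolding rank, so rank(T) ≥ 3. (This is only a lower bound: in general the CP rank may exceed every unfolding rank, so we still need to exhibit 3 rank-1 terms summing to T.)
Upper bound: T is a sum of 3 rank-1 terms, T = [1, 1] ⊗ [0, 1] ⊗ [0, -8, 0] + [1, 1] ⊗ [1, -2] ⊗ [1, -1, 2] + [1, 2] ⊗ [1, 0] ⊗ [2, -4, 0] (written with every a and b primitive with positive leading entry and the scale carried by c; CP decompositions are not unique, and this one is verified by expanding entrywise), so rank(T) ≤ 3.
These bounds meet, so rank(T) = 3.
Check entry T[1,1,0] = -2: (1)·(1)·(0) + (1)·(-2)·(1) + (2)·(0)·(2) = -2.

3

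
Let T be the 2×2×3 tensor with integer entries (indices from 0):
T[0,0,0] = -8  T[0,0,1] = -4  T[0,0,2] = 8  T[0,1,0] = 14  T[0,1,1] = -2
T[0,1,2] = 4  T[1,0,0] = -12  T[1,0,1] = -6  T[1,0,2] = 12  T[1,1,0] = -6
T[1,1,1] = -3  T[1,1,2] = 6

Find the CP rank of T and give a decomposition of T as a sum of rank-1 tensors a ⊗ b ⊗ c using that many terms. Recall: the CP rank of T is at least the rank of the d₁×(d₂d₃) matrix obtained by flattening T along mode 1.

rank(T) = 2

Lower bound: the mode-1 unfolding of T (rows indexed by i, columns by (j,k) = (0,0), (0,1), (0,2), (1,0), (1,1), (1,2)) is [[-8, -4, 8, 14, -2, 4], [-12, -6, 12, -6, -3, 6]].
There the 2×2 minor on rows i ∈ {0, 1}, columns (j,k) ∈ {(0,0), (1,0)} is det [[-8, 14], [-12, -6]] = 216 ≠ 0, so this unfolding has rank ≥ 2; CP rank is at least every unfolding rank, so rank(T) ≥ 2. (Unfolding ranks only ever bound the CP rank from below — rank(T) can be strictly larger than all of them — so the matching upper bound has to come from an explicit 2-term decomposition.)
Upper bound — finding two terms. Write S_k = T[:,:,k] for the frontal slices: S₀ = [[-8, 14], [-12, -6]], S₁ = [[-4, -2], [-6, -3]], S₂ = [[8, 4], [12, 6]].
If T = a₁ ⊗ b₁ ⊗ c₁ + a₂ ⊗ b₂ ⊗ c₂ then each S_k = c₁[k]·a₁b₁ᵀ + c₂[k]·a₂b₂ᵀ. S₀ and S₁ are linearly independent, so a₁b₁ᵀ and a₂b₂ᵀ must span the same plane of matrices: they are the rank-1 matrices of the form x·S₀ + y·S₁.
det(x·S₀ + y·S₁) is 216·x² + 108·xy = 108·(2·x + y)(x), vanishing at (x:y) = (1:-2) and (0:1).
M₁ = S₀ − 2·S₁ = [[0, 18], [0, 0]] = 18·[1, 0][0, 1]ᵀ and M₂ = S₁ = [[-4, -2], [-6, -3]] = −[2, 3][2, 1]ᵀ, so take a₁ = [1, 0], b₁ = [0, 1], a₂ = [2, 3], b₂ = [2, 1].
Each slice is an integer combination of E₁ = a₁b₁ᵀ and E₂ = a₂b₂ᵀ: S₀ = 18·E₁ − 2·E₂, S₁ = −E₂, S₂ = 2·E₂; reading off coefficients, c₁ = [18, 0, 0] and c₂ = [-2, -1, 2].
Hence T = [1, 0] ⊗ [0, 1] ⊗ [18, 0, 0] + [2, 3] ⊗ [2, 1] ⊗ [-2, -1, 2], so rank(T) ≤ 2.
These bounds meet, so rank(T) = 2.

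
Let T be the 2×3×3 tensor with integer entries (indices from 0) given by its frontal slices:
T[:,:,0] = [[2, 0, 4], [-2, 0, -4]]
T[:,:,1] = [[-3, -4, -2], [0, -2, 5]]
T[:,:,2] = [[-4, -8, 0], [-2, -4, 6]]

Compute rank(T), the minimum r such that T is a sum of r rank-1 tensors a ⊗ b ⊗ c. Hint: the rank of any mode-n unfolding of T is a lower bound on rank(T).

Lower bound: in the mode-2 unfolding of T (rows indexed by j, columns by (i,k)) the 3×3 minor on rows j ∈ {0, 1, 2}, columns (i,k) ∈ {(0,0), (0,1), (1,1)} is det [[2, -3, 0], [0, -4, -2], [4, -2, 5]] = -24 ≠ 0, so that unfolding has rank ≥ 3 and hence rank(T) ≥ 3 (CP rank is at least every unfolding rank, though it can be larger).
Upper bound: T is a sum of 3 rank-1 terms, T = [1, -1] ⊗ [1, 0, 2] ⊗ [2, -2, -2] + [1, 0] ⊗ [1, -2, 1] ⊗ [0, 1, 2] + [1, 1] ⊗ [2, 2, -1] ⊗ [0, -1, -2] (one valid choice — decompositions are not unique — normalised so each a, b is primitive with positive first nonzero entry; check it by expanding all entries), so rank(T) ≤ 3.
These bounds meet, so rank(T) = 3.

3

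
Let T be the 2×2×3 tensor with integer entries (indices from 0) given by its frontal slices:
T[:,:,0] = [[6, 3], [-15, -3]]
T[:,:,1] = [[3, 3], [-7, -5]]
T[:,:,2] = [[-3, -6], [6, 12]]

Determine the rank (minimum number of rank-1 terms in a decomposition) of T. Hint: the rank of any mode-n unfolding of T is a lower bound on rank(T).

Lower bound: the mode-2 unfolding of T (rows indexed by j, columns by (i,k) = (0,0), (0,1), (0,2), (1,0), (1,1), (1,2)) is [[6, 3, -3, -15, -7, 6], [3, 3, -6, -3, -5, 12]].
There the 2×2 minor on rows j ∈ {0, 1}, columns (i,k) ∈ {(0,0), (0,1)} is det [[6, 3], [3, 3]] = 9 ≠ 0, so this unfolding has rank ≥ 2; CP rank is at least every unfolding rank, so rank(T) ≥ 2. (This is only a lower bound: in general the CP rank may exceed every unfolding rank, so we still need to exhibit 2 rank-1 terms summing to T.)
Upper bound — finding two terms. Write S_k = T[:,:,k] for the frontal slices: S₀ = [[6, 3], [-15, -3]], S₁ = [[3, 3], [-7, -5]], S₂ = [[-3, -6], [6, 12]].
If T = a₁ ∘ b₁ ∘ c₁ + a₂ ∘ b₂ ∘ c₂ then each S_k = c₁[k]·a₁b₁ᵀ + c₂[k]·a₂b₂ᵀ. S₀ and S₁ are linearly independent, so a₁b₁ᵀ and a₂b₂ᵀ must span the same plane of matrices: they are the rank-1 matrices of the form x·S₀ + y·S₁.
det(x·S₀ + y·S₁) is 27·x² + 27·xy + 6·y² = 3·(3·x + 2·y)(3·x + y), vanishing at (x:y) = (2:-3) and (1:-3).
M₁ = 2·S₀ − 3·S₁ = [[3, -3], [-9, 9]] = 3·[1, -3][1, -1]ᵀ and M₂ = S₀ − 3·S₁ = [[-3, -6], [6, 12]] = (-3)·[1, -2][1, 2]ᵀ, so take a₁ = [1, -3], b₁ = [1, -1], a₂ = [1, -2], b₂ = [1, 2].
Each slice is an integer combination of E₁ = a₁b₁ᵀ and E₂ = a₂b₂ᵀ: S₀ = 3·E₁ + 3·E₂, S₁ = E₁ + 2·E₂, S₂ = −3·E₂; reading off coefficients, c₁ = [3, 1, 0] and c₂ = [3, 2, -3].
Hence T = [1, -3] ∘ [1, -1] ∘ [3, 1, 0] + [1, -2] ∘ [1, 2] ∘ [3, 2, -3], so rank(T) ≤ 2.
These bounds meet, so rank(T) = 2.

2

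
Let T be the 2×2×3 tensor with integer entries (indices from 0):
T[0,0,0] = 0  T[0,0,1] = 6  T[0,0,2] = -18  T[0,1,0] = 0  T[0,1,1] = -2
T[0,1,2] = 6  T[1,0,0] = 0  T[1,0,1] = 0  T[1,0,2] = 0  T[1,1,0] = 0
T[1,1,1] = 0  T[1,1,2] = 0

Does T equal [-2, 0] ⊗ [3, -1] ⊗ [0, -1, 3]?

Reconstruct entrywise from the claimed factors. For example, T[0,0,0] = 0 and Σₗ aₗ[0]bₗ[0]cₗ[0] = (-2)·(3)·(0) = 0; checking all 12 entries, every one matches. The claim holds.

Yes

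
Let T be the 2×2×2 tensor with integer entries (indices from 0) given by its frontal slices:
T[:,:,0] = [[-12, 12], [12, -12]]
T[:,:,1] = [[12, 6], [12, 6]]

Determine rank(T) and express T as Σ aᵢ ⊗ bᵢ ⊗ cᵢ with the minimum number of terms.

rank(T) = 2

Lower bound: the mode-2 unfolding of T (rows indexed by j, columns by (i,k) = (0,0), (0,1), (1,0), (1,1)) is [[-12, 12, 12, 12], [12, 6, -12, 6]].
There the 2×2 minor on rows j ∈ {0, 1}, columns (i,k) ∈ {(0,0), (0,1)} is det [[-12, 12], [12, 6]] = -216 ≠ 0, so this unfolding has rank ≥ 2; CP rank is at least every unfolding rank, so rank(T) ≥ 2. (This is only a lower bound: in general the CP rank may exceed every unfolding rank, so we still need to exhibit 2 rank-1 terms summing to T.)
Upper bound — finding two terms. Write S_k = T[:,:,k] for the frontal slices: S₀ = [[-12, 12], [12, -12]], S₁ = [[12, 6], [12, 6]].
If T = a₁ ⊗ b₁ ⊗ c₁ + a₂ ⊗ b₂ ⊗ c₂ then each S_k = c₁[k]·a₁b₁ᵀ + c₂[k]·a₂b₂ᵀ. S₀ and S₁ are linearly independent, so a₁b₁ᵀ and a₂b₂ᵀ must span the same plane of matrices: they are the rank-1 matrices of the form x·S₀ + y·S₁.
det(x·S₀ + y·S₁) is −432·xy = (-432)·(y)(x), vanishing at (x:y) = (1:0) and (0:1).
M₁ = S₀ = [[-12, 12], [12, -12]] = (-12)·[1, -1][1, -1]ᵀ and M₂ = S₁ = [[12, 6], [12, 6]] = 6·[1, 1][2, 1]ᵀ, so take a₁ = [1, -1], b₁ = [1, -1], a₂ = [1, 1], b₂ = [2, 1].
Each slice is an integer combination of E₁ = a₁b₁ᵀ and E₂ = a₂b₂ᵀ: S₀ = −12·E₁, S₁ = 6·E₂; reading off coefficients, c₁ = [-12, 0] and c₂ = [0, 6].
Hence T = [1, -1] ⊗ [1, -1] ⊗ [-12, 0] + [1, 1] ⊗ [2, 1] ⊗ [0, 6], so rank(T) ≤ 2.
These bounds meet, so rank(T) = 2.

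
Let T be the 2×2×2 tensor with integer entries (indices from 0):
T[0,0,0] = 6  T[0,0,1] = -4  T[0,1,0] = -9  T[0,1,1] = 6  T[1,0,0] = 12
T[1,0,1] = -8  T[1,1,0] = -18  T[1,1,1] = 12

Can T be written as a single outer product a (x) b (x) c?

If T = a (x) b (x) c then every fibre of T is a multiple of the corresponding factor, so read the factors off the fibres through the nonzero entry T[0,0,0] = 6.
The mode-1 fibre T[:,0,0] = [6, 12] gives a = [1, 2] (primitive direction); the mode-2 fibre T[0,:,0] = [6, -9] gives b = [2, -3]; then c[k] = T[0,0,k] / (a[0]·b[0]) = [6, -4] / 2 = [3, -2].
Expanding [1, 2] (x) [2, -3] (x) [3, -2] reproduces all 8 entries of T, so T = [1, 2] (x) [2, -3] (x) [3, -2] and rank(T) ≤ 1.
Equivalently every frontal slice T[:,:,k] is c[k] times the rank-1 matrix [1, 2] (x) [2, -3]. So T has rank 1 (it is nonzero).

Yes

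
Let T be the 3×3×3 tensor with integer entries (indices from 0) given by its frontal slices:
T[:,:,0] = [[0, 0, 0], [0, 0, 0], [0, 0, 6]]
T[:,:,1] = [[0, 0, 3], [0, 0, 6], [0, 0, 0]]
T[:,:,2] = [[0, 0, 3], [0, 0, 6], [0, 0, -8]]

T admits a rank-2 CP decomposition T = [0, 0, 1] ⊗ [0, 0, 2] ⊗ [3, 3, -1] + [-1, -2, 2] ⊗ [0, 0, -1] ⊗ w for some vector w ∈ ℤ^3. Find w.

Subtract the known terms from T to get the rank-1 residual R = [-1, -2, 2] ⊗ [0, 0, -1] ⊗ w, so R[i,j,k] = a[i]·b[j]·w[k]. Pick indices with nonzero a[0]·b[2] = (-1)·(-1) = 1. Only the fibre through (0,2,·) is needed: R[0,2,:] = T[0,2,:] − Σₗ aₗ[0]bₗ[2]cₗ = [0, 3, 3] − (0)·(2)·[3, 3, -1] = [0, 3, 3]. Then w[k] = R[0,2,k] / 1 for each k, giving w = [0, 3, 3] / 1 = [0, 3, 3].

w = [0, 3, 3]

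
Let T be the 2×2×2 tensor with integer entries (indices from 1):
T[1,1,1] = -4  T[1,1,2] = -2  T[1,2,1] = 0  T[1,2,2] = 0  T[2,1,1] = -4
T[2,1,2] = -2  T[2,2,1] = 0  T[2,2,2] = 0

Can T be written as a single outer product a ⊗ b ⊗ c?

Yes

If T = a ⊗ b ⊗ c then every fibre of T is a multiple of the corresponding factor, so read the factors off the fibres through the nonzero entry T[1,1,1] = -4.
The mode-1 fibre T[:,1,1] = [-4, -4] gives a = (1, 1) (primitive direction); the mode-2 fibre T[1,:,1] = [-4, 0] gives b = (1, 0); then c[k] = T[1,1,k] / (a[1]·b[1]) = [-4, -2] / 1 = (-4, -2).
Expanding (1, 1) ⊗ (1, 0) ⊗ (-4, -2) reproduces all 8 entries of T, so T = (1, 1) ⊗ (1, 0) ⊗ (-4, -2) and rank(T) ≤ 1.
Equivalently every frontal slice T[:,:,k] is c[k] times the rank-1 matrix (1, 1) ⊗ (1, 0). So T has rank 1 (it is nonzero).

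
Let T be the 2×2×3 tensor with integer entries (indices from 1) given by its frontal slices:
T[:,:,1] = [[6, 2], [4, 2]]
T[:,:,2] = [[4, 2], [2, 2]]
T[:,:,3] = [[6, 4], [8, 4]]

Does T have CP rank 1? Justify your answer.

No

The mode-3 unfolding of T (rows indexed by k, columns by (i,j) = (1,1), (1,2), (2,1), (2,2)) is [[6, 2, 4, 2], [4, 2, 2, 2], [6, 4, 8, 4]].
There the 3×3 minor on rows k ∈ {1, 2, 3}, columns (i,j) ∈ {(1,1), (1,2), (2,1)} is det [[6, 2, 4], [4, 2, 2], [6, 4, 8]] = 24 ≠ 0, so this unfolding has rank ≥ 3; CP rank is at least every unfolding rank, so rank(T) ≥ 3.
In particular rank(T) ≥ 3 > 1, so T is not rank-1.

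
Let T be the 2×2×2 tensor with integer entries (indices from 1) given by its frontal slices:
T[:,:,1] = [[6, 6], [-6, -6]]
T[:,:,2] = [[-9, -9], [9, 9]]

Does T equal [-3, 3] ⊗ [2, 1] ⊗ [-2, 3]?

Reconstruct entry (1,1,1) from the claimed factors: Σₗ aₗ[1]bₗ[1]cₗ[1] = (-3)·(2)·(-2) = 12, but T[1,1,1] = 6. The claim is false.

No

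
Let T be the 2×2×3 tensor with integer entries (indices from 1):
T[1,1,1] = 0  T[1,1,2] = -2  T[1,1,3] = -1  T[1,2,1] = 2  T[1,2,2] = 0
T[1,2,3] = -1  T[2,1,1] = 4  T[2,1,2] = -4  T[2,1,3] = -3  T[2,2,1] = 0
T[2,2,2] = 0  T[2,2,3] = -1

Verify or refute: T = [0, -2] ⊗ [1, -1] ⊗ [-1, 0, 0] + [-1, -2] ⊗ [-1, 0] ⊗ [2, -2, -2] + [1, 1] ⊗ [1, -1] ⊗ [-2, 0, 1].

Yes

Reconstruct entrywise from the claimed factors. For example, T[1,2,2] = 0 and Σₗ aₗ[1]bₗ[2]cₗ[2] = (0)·(-1)·(0) + (-1)·(0)·(-2) + (1)·(-1)·(0) = 0; checking all 12 entries, every one matches. The claim holds.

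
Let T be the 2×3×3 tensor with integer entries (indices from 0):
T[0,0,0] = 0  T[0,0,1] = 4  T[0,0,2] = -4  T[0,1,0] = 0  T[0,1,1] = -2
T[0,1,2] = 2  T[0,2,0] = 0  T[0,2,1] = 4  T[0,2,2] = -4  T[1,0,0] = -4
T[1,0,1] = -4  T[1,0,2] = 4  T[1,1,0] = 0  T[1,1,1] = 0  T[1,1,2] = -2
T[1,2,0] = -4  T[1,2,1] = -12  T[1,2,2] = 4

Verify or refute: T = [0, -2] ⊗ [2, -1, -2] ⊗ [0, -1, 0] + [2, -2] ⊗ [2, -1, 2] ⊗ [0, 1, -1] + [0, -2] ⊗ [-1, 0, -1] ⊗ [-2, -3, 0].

No

Reconstruct entry (1,0,1) from the claimed factors: Σₗ aₗ[1]bₗ[0]cₗ[1] = (-2)·(2)·(-1) + (-2)·(2)·(1) + (-2)·(-1)·(-3) = -6, but T[1,0,1] = -4. The claim is false.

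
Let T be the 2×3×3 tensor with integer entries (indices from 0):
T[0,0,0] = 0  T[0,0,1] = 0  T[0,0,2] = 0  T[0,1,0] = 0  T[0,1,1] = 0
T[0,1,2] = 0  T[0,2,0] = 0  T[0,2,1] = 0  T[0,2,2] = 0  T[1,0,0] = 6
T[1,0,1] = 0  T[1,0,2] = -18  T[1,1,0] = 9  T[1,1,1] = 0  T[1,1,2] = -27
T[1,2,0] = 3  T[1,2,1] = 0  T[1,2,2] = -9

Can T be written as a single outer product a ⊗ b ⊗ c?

Yes

If T = a ⊗ b ⊗ c then every fibre of T is a multiple of the corresponding factor, so read the factors off the fibres through the nonzero entry T[1,0,0] = 6.
The mode-1 fibre T[:,0,0] = [0, 6] gives a = [0, 1] (primitive direction); the mode-2 fibre T[1,:,0] = [6, 9, 3] gives b = [2, 3, 1]; then c[k] = T[1,0,k] / (a[1]·b[0]) = [6, 0, -18] / 2 = [3, 0, -9].
Expanding [0, 1] ⊗ [2, 3, 1] ⊗ [3, 0, -9] reproduces all 18 entries of T, so T = [0, 1] ⊗ [2, 3, 1] ⊗ [3, 0, -9] and rank(T) ≤ 1.
Equivalently every frontal slice T[:,:,k] is c[k] times the rank-1 matrix [0, 1] ⊗ [2, 3, 1]. So T has rank 1 (it is nonzero).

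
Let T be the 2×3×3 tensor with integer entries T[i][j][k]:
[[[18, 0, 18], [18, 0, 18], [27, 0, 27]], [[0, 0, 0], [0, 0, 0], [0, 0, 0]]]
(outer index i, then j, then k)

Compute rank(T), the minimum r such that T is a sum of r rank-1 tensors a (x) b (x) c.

1

Lower bound: T ≠ 0 (e.g. T[0,0,0] = 18), so rank(T) ≥ 1.
Upper bound: if T = a (x) b (x) c then every fibre of T is a multiple of the corresponding factor, so read the factors off the fibres through the nonzero entry T[0,0,0] = 18.
The mode-1 fibre T[:,0,0] = [18, 0] gives a = [1, 0] (primitive direction); the mode-2 fibre T[0,:,0] = [18, 18, 27] gives b = [2, 2, 3]; then c[k] = T[0,0,k] / (a[0]·b[0]) = [18, 0, 18] / 2 = [9, 0, 9].
Expanding [1, 0] (x) [2, 2, 3] (x) [9, 0, 9] reproduces all 18 entries of T, so T = [1, 0] (x) [2, 2, 3] (x) [9, 0, 9] and rank(T) ≤ 1.
These bounds meet, so rank(T) = 1.
Check entry T[0,2,1] = 0: (1)·(3)·(0) = 0.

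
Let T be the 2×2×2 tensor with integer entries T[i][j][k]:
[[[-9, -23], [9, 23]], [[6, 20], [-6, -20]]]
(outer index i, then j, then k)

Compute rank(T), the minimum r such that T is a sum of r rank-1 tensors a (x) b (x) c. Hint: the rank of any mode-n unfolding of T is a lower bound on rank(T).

Lower bound: the mode-3 unfolding of T (rows indexed by k, columns by (i,j) = (0,0), (0,1), (1,0), (1,1)) is [[-9, 9, 6, -6], [-23, 23, 20, -20]].
There the 2×2 minor on rows k ∈ {0, 1}, columns (i,j) ∈ {(0,0), (1,0)} is det [[-9, 6], [-23, 20]] = -42 ≠ 0, so this unfolding has rank ≥ 2; CP rank is at least every unfolding rank, so rank(T) ≥ 2. (Flattening ranks never certify an upper bound on CP rank; for that we must actually write T with 2 rank-1 terms.)
Upper bound — finding two terms. Every mode-2 slice of T is a multiple of one matrix: T[:,j,:] = b[j]·M with b = (1, -1) and M = [[-9, -23], [6, 20]] (rows indexed by i, columns by k). So it suffices to write M as a sum of two rank-1 matrices.
Splitting M by its rows (i = 0, 1), M = (1, 0)(-9, -23)ᵀ + (0, 1)(6, 20)ᵀ.
Hence T = (1, 0) (x) (1, -1) (x) (-9, -23) + (0, 1) (x) (1, -1) (x) (6, 20), so rank(T) ≤ 2.
These bounds meet, so rank(T) = 2.

2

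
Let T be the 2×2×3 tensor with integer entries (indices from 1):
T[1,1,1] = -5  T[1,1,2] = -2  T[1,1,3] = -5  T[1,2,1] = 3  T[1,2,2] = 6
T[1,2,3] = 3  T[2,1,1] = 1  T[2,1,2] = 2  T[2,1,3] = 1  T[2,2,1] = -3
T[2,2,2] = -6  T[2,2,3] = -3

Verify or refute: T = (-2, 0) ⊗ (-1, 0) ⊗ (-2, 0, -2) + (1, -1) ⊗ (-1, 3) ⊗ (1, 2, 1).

Yes

Reconstruct entrywise from the claimed factors. For example, T[1,2,2] = 6 and Σₗ aₗ[1]bₗ[2]cₗ[2] = (-2)·(0)·(0) + (1)·(3)·(2) = 6; checking all 12 entries, every one matches. The claim holds.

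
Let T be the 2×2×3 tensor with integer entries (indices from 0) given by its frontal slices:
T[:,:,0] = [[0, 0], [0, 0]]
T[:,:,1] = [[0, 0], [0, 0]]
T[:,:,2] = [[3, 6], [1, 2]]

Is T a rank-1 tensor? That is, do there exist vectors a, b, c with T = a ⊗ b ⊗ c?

Yes

If T = a ⊗ b ⊗ c then every fibre of T is a multiple of the corresponding factor, so read the factors off the fibres through the nonzero entry T[0,0,2] = 3.
The mode-1 fibre T[:,0,2] = [3, 1] gives a = [3, 1] (primitive direction); the mode-2 fibre T[0,:,2] = [3, 6] gives b = [1, 2]; then c[k] = T[0,0,k] / (a[0]·b[0]) = [0, 0, 3] / 3 = [0, 0, 1].
Expanding [3, 1] ⊗ [1, 2] ⊗ [0, 0, 1] reproduces all 12 entries of T, so T = [3, 1] ⊗ [1, 2] ⊗ [0, 0, 1] and rank(T) ≤ 1.
Equivalently every frontal slice T[:,:,k] is c[k] times the rank-1 matrix [3, 1] ⊗ [1, 2]. So T has rank 1 (it is nonzero).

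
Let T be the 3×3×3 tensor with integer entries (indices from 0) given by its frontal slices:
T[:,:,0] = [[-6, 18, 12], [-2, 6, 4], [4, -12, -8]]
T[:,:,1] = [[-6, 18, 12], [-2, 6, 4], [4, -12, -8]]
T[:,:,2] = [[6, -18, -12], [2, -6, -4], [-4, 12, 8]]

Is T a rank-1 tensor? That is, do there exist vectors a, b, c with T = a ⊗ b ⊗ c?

If T = a ⊗ b ⊗ c then every fibre of T is a multiple of the corresponding factor, so read the factors off the fibres through the nonzero entry T[0,0,0] = -6.
The mode-1 fibre T[:,0,0] = [-6, -2, 4] gives a = [3, 1, -2] (primitive direction); the mode-2 fibre T[0,:,0] = [-6, 18, 12] gives b = [1, -3, -2]; then c[k] = T[0,0,k] / (a[0]·b[0]) = [-6, -6, 6] / 3 = [-2, -2, 2].
Expanding [3, 1, -2] ⊗ [1, -3, -2] ⊗ [-2, -2, 2] reproduces all 27 entries of T, so T = [3, 1, -2] ⊗ [1, -3, -2] ⊗ [-2, -2, 2] and rank(T) ≤ 1.
Equivalently every frontal slice T[:,:,k] is c[k] times the rank-1 matrix [3, 1, -2] ⊗ [1, -3, -2]. So T has rank 1 (it is nonzero).

Yes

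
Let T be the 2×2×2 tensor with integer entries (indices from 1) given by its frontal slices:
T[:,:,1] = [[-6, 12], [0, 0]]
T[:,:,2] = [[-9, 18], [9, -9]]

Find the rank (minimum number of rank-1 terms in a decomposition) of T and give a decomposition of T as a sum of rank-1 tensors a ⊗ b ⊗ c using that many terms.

rank(T) = 2

Lower bound: the mode-3 unfolding of T (rows indexed by k, columns by (i,j) = (1,1), (1,2), (2,1), (2,2)) is [[-6, 12, 0, 0], [-9, 18, 9, -9]].
There the 2×2 minor on rows k ∈ {1, 2}, columns (i,j) ∈ {(1,1), (2,1)} is det [[-6, 0], [-9, 9]] = -54 ≠ 0, so this unfolding has rank ≥ 2; CP rank is at least every unfolding rank, so rank(T) ≥ 2. (This is only a lower bound: in general the CP rank may exceed every unfolding rank, so we still need to exhibit 2 rank-1 terms summing to T.)
Upper bound — finding two terms. Write S_k = T[:,:,k] for the frontal slices: S₁ = [[-6, 12], [0, 0]], S₂ = [[-9, 18], [9, -9]].
If T = a₁ ⊗ b₁ ⊗ c₁ + a₂ ⊗ b₂ ⊗ c₂ then each S_k = c₁[k]·a₁b₁ᵀ + c₂[k]·a₂b₂ᵀ. S₁ and S₂ are linearly independent, so a₁b₁ᵀ and a₂b₂ᵀ must span the same plane of matrices: they are the rank-1 matrices of the form x·S₁ + y·S₂.
det(x·S₁ + y·S₂) is −54·xy − 81·y² = (-27)·(2·x + 3·y)(y), vanishing at (x:y) = (3:-2) and (1:0).
M₁ = 3·S₁ − 2·S₂ = [[0, 0], [-18, 18]] = (-18)·(0, 1)(1, -1)ᵀ and M₂ = S₁ = [[-6, 12], [0, 0]] = (-6)·(1, 0)(1, -2)ᵀ, so take a₁ = (0, 1), b₁ = (1, -1), a₂ = (1, 0), b₂ = (1, -2).
Each slice is an integer combination of E₁ = a₁b₁ᵀ and E₂ = a₂b₂ᵀ: S₁ = −6·E₂, S₂ = 9·E₁ − 9·E₂; reading off coefficients, c₁ = (0, 9) and c₂ = (-6, -9).
Hence T = (0, 1) ⊗ (1, -1) ⊗ (0, 9) + (1, 0) ⊗ (1, -2) ⊗ (-6, -9), so rank(T) ≤ 2.
These bounds meet, so rank(T) = 2.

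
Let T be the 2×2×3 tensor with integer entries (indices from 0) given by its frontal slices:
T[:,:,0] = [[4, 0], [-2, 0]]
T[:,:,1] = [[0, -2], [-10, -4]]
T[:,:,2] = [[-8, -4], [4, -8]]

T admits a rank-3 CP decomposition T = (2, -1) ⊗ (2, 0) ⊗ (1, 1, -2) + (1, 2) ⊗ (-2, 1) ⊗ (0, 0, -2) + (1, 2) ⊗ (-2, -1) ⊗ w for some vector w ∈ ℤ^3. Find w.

Subtract the known terms from T to get the rank-1 residual R = (1, 2) ⊗ (-2, -1) ⊗ w, so R[i,j,k] = a[i]·b[j]·w[k]. Pick indices with nonzero a[0]·b[0] = (1)·(-2) = -2. Only the fibre through (0,0,·) is needed: R[0,0,:] = T[0,0,:] − Σₗ aₗ[0]bₗ[0]cₗ = [4, 0, -8] − (2)·(2)·(1, 1, -2) − (1)·(-2)·(0, 0, -2) = [0, -4, -4]. Then w[k] = R[0,0,k] / -2 for each k, giving w = [0, -4, -4] / -2 = (0, 2, 2).

w = (0, 2, 2)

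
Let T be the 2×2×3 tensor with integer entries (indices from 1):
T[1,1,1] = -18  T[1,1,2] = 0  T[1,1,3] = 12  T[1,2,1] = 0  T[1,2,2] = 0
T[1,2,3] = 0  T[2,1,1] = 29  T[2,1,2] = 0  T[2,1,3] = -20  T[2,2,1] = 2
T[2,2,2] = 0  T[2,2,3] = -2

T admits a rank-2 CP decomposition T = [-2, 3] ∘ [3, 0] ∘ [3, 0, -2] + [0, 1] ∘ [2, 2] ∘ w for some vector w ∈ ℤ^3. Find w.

w = [1, 0, -1]

Subtract the known terms from T to get the rank-1 residual R = [0, 1] ∘ [2, 2] ∘ w, so R[i,j,k] = a[i]·b[j]·w[k]. Pick indices with nonzero a[2]·b[1] = (1)·(2) = 2. Only the fibre through (2,1,·) is needed: R[2,1,:] = T[2,1,:] − Σₗ aₗ[2]bₗ[1]cₗ = [29, 0, -20] − (3)·(3)·[3, 0, -2] = [2, 0, -2]. Then w[k] = R[2,1,k] / 2 for each k, giving w = [2, 0, -2] / 2 = [1, 0, -1].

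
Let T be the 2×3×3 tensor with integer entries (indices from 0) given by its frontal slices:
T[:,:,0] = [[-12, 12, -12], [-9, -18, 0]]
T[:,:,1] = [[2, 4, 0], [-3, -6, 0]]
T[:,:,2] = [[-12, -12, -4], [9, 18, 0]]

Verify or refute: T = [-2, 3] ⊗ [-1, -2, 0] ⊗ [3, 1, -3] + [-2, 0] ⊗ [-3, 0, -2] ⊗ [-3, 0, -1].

Yes

Reconstruct entrywise from the claimed factors. For example, T[0,1,0] = 12 and Σₗ aₗ[0]bₗ[1]cₗ[0] = (-2)·(-2)·(3) + (-2)·(0)·(-3) = 12; checking all 18 entries, every one matches. The claim holds.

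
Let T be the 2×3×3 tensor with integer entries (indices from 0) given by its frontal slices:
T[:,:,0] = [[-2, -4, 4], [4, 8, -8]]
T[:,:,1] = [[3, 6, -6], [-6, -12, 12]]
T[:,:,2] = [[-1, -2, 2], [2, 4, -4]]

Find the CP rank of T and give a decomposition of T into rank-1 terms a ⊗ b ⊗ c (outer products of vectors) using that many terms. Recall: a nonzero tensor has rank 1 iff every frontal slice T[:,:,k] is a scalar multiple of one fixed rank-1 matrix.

Lower bound: T ≠ 0 (e.g. T[0,0,0] = -2), so rank(T) ≥ 1.
Upper bound: if T = a ⊗ b ⊗ c then every fibre of T is a multiple of the corresponding factor, so read the factors off the fibres through the nonzero entry T[0,0,0] = -2.
The mode-1 fibre T[:,0,0] = [-2, 4] gives a = [1, -2] (primitive direction); the mode-2 fibre T[0,:,0] = [-2, -4, 4] gives b = [1, 2, -2]; then c[k] = T[0,0,k] / (a[0]·b[0]) = [-2, 3, -1] / 1 = [-2, 3, -1].
Expanding [1, -2] ⊗ [1, 2, -2] ⊗ [-2, 3, -1] reproduces all 18 entries of T, so T = [1, -2] ⊗ [1, 2, -2] ⊗ [-2, 3, -1] and rank(T) ≤ 1.
These bounds meet, so rank(T) = 1.
Check entry T[0,0,0] = -2: (1)·(1)·(-2) = -2.

rank(T) = 1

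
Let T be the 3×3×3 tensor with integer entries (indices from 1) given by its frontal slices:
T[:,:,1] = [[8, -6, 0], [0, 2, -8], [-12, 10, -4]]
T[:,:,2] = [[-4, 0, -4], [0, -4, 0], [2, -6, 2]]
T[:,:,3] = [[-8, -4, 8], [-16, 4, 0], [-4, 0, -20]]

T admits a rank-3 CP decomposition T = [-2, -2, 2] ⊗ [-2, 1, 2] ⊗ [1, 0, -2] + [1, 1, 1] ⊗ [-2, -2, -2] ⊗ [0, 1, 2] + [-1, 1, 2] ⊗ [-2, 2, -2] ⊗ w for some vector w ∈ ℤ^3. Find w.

w = [2, -1, 2]

Subtract the known terms from T to get the rank-1 residual R = [-1, 1, 2] ⊗ [-2, 2, -2] ⊗ w, so R[i,j,k] = a[i]·b[j]·w[k]. Pick indices with nonzero a[1]·b[1] = (-1)·(-2) = 2. Only the fibre through (1,1,·) is needed: R[1,1,:] = T[1,1,:] − Σₗ aₗ[1]bₗ[1]cₗ = [8, -4, -8] − (-2)·(-2)·[1, 0, -2] − (1)·(-2)·[0, 1, 2] = [4, -2, 4]. Then w[k] = R[1,1,k] / 2 for each k, giving w = [4, -2, 4] / 2 = [2, -1, 2].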